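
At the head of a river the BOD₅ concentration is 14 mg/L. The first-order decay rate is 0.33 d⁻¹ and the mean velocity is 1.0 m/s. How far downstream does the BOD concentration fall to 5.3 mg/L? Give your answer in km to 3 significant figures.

254 km

From C = C₀·e^(−kt), t = ln(C₀/C)/k = ln(14/5.3)/0.33 = 0.9714/0.33 = 2.943 d.
Distance = v·t = 1.0 m/s × 2.543e+05 s = 2.543e+05 m = 254.3 km.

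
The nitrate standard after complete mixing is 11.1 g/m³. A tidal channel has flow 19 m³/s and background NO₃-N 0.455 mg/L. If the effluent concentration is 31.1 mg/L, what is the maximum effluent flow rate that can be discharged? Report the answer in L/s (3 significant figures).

Mass balance at complete mixing: C_std·(Q_w + Q_r) = Q_w·C_e + Q_r·C_b.
Rearranging, Q_w = Q_r·(C_std − C_b)/(C_e − C_std) = 19·(11.1 − 0.455) / (31.1 − 11.1) = 10.11 m³/s.
= 1.011e+04 L/s.

10100 L/s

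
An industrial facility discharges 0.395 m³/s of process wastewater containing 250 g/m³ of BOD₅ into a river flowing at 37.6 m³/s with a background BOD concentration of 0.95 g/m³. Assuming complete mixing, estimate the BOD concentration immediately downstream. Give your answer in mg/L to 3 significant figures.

Conservation of mass across the mixing zone: C = (0.395·250 + 37.6·0.95) / (0.395 + 37.6) = 134.5/38 = 3.539 mg/L.

3.54 mg/L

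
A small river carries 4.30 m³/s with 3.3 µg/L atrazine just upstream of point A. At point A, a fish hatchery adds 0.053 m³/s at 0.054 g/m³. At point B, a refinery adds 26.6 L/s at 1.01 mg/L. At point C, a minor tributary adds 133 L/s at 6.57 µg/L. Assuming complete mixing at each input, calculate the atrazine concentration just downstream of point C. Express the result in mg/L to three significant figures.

3.3 µg/L = 0.0033 mg/L.
After input A: C = (4.3·0.0033 + 0.053·0.054) / 4.353 = 0.003917 mg/L.
26.6 L/s = 0.0266 m³/s.
After input B: C = (4.353·0.003917 + 0.0266·1.01) / 4.38 = 0.01003 mg/L.
133 L/s = 0.133 m³/s.
6.57 µg/L = 0.00657 mg/L.
After input C: C = (4.38·0.01003 + 0.133·0.00657) / 4.513 = 0.009926 mg/L.

0.00993 mg/L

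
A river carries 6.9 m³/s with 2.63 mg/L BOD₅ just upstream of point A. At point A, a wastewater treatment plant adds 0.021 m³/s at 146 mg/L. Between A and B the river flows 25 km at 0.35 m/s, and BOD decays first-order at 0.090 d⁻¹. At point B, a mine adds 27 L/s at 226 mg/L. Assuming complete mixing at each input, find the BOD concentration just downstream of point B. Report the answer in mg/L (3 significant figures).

After input A: C = (6.9·2.63 + 0.021·146) / 6.921 = 3.065 mg/L.
Over the 25 km reach to input B (t = 7.143e+04 s = 0.8267 d), decay gives C = 3.065·exp(−0.090·0.8267) = 2.845 mg/L.
27 L/s = 0.027 m³/s.
After input B: C = (6.921·2.845 + 0.027·226) / 6.948 = 3.712 mg/L.

3.71 mg/L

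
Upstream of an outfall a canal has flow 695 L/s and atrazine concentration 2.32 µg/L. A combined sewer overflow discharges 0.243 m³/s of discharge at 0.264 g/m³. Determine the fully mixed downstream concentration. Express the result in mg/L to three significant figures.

695 L/s = 0.695 m³/s.
2.32 µg/L = 0.00232 mg/L.
Flow-weighted mixing gives C = (0.243·0.264 + 0.695·0.00232) / (0.243 + 0.695) = 0.06576/0.938 = 0.07011 mg/L.

0.0701 mg/L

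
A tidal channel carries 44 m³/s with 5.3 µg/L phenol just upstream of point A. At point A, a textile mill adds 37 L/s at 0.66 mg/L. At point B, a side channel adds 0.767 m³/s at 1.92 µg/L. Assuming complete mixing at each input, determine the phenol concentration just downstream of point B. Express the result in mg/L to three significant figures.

5.3 µg/L = 0.0053 mg/L.
37 L/s = 0.037 m³/s.
After input A: C = (44·0.0053 + 0.037·0.66) / 44.04 = 0.00585 mg/L.
1.92 µg/L = 0.00192 mg/L.
After input B: C = (44.04·0.00585 + 0.767·0.00192) / 44.8 = 0.005783 mg/L.

0.00578 mg/L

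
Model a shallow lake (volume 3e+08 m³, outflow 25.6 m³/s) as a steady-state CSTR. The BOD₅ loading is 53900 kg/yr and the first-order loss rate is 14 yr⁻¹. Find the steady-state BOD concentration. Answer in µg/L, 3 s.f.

Outflow Q = 25.6 m³/s × 3.156e+07 s/yr = 8.079e+08 m³/yr.
Steady-state CSTR mass balance: W = Q·C + k·V·C, so C = W/(Q + kV).
Q + kV = 8.079e+08 + 14·3e+08 = 5.008e+09 m³/yr.
C = 53900/5.008e+09 = 1.076e-05 kg/m³ = 0.01076 mg/L = 10.76 µg/L.

10.8 µg/L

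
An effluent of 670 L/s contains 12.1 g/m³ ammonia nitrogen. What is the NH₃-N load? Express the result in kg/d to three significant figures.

700 kg/d

670 L/s = 0.67 m³/s.
Mass flux = Q·C = 0.67 m³/s × 12.1 g/m³ = 8.107 g/s.
= 8.107 g/s × 86.4 = 700.4 kg/d.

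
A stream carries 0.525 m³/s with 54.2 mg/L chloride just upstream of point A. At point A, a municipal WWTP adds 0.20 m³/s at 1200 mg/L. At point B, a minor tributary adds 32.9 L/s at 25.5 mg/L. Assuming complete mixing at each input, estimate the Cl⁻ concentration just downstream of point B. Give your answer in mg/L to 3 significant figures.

After input A: C = (0.525·54.2 + 0.2·1200) / 0.725 = 370.3 mg/L.
32.9 L/s = 0.0329 m³/s.
After input B: C = (0.725·370.3 + 0.0329·25.5) / 0.7579 = 355.3 mg/L.

355 mg/L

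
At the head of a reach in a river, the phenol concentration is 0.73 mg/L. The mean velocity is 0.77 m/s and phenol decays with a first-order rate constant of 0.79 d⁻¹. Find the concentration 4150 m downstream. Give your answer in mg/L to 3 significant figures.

0.695 mg/L

Travel time t = 4150 m / 0.77 m/s = 4150/0.77 = 5390 s = 0.06238 d.
First-order decay: C = 0.73·exp(−0.79·0.06238) = 0.73·0.9519 = 0.6949 mg/L.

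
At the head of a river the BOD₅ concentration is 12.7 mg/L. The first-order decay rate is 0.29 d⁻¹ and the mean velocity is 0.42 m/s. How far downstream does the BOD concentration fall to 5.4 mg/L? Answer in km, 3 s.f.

107 km

From C = C₀·e^(−kt), t = ln(C₀/C)/k = ln(12.7/5.4)/0.29 = 0.8552/0.29 = 2.949 d.
Distance = v·t = 0.42 m/s × 2.548e+05 s = 1.07e+05 m = 107 km.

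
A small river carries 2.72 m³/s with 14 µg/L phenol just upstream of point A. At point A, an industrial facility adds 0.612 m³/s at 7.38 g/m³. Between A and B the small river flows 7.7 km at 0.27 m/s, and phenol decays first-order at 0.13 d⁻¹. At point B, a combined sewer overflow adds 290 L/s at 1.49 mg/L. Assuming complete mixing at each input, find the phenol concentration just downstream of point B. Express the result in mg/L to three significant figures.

14 µg/L = 0.014 mg/L.
After input A: C = (2.72·0.014 + 0.612·7.38) / 3.332 = 1.367 mg/L.
Over the 7.7 km reach to input B (t = 2.852e+04 s = 0.3301 d), decay gives C = 1.367·exp(−0.13·0.3301) = 1.31 mg/L.
290 L/s = 0.29 m³/s.
After input B: C = (3.332·1.31 + 0.29·1.49) / 3.622 = 1.324 mg/L.

1.32 mg/L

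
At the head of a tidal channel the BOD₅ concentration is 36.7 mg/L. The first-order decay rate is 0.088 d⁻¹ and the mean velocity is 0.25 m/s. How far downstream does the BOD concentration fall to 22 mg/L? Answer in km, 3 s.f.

From C = C₀·e^(−kt), t = ln(C₀/C)/k = ln(36.7/22)/0.088 = 0.5117/0.088 = 5.815 d.
Distance = v·t = 0.25 m/s × 5.024e+05 s = 1.256e+05 m = 125.6 km.

126 km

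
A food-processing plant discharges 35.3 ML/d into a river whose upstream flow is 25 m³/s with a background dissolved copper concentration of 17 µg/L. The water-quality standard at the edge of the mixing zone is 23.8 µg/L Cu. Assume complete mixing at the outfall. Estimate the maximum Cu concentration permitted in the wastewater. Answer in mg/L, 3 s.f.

0.440 mg/L

35.3 ML/d = 0.4086 m³/s.
17 µg/L = 0.017 mg/L.
23.8 µg/L = 0.0238 mg/L.
Mass balance: 0.0238·25.41 = 0.4086·Cₑ + 25·0.017.
Cₑ = (0.6047 − 0.425) / 0.4086 = 0.4399 mg/L.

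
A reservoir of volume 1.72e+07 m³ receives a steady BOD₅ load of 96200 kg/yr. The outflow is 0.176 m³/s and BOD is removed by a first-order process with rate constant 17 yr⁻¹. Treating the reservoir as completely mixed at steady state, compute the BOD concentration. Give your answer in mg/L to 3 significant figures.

Outflow Q = 0.176 m³/s × 3.156e+07 s/yr = 5.554e+06 m³/yr.
Steady-state CSTR mass balance: W = Q·C + k·V·C, so C = W/(Q + kV).
Q + kV = 5.554e+06 + 17·1.72e+07 = 2.98e+08 m³/yr.
C = 96200/2.98e+08 = 0.0003229 kg/m³ = 0.3229 mg/L.

0.323 mg/L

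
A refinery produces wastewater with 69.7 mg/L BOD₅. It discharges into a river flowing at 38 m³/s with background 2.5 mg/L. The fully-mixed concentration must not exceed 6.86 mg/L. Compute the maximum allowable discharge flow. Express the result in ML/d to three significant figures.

228 ML/d

Mass balance at complete mixing: C_std·(Q_w + Q_r) = Q_w·C_e + Q_r·C_b.
Rearranging, Q_w = Q_r·(C_std − C_b)/(C_e − C_std) = 38·(6.86 − 2.5) / (69.7 − 6.86) = 2.637 m³/s.
= 227.8 ML/d.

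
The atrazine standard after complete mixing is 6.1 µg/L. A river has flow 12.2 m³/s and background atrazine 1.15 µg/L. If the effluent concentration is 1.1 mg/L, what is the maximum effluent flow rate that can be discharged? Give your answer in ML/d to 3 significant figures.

1.15 µg/L = 0.00115 mg/L.
6.1 µg/L = 0.0061 mg/L.
Mass balance at complete mixing: C_std·(Q_w + Q_r) = Q_w·C_e + Q_r·C_b.
Rearranging, Q_w = Q_r·(C_std − C_b)/(C_e − C_std) = 12.2·(0.0061 − 0.00115) / (1.1 − 0.0061) = 0.05521 m³/s.
= 4.77 ML/d.

4.77 ML/d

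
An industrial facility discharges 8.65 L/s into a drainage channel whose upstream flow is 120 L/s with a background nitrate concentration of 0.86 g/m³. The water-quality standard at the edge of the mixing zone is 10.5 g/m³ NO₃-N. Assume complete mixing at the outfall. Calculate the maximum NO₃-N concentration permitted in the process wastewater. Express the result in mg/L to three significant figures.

8.65 L/s = 0.00865 m³/s.
120 L/s = 0.12 m³/s.
Mass balance: 10.5·0.1286 = 0.00865·Cₑ + 0.12·0.86.
Cₑ = (1.351 − 0.1032) / 0.00865 = 144.2 mg/L.

144 mg/L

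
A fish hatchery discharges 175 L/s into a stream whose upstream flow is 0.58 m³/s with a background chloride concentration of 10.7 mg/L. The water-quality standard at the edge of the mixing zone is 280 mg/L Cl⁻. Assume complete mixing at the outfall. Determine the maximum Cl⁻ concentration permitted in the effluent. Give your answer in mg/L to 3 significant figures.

1170 mg/L

175 L/s = 0.175 m³/s.
Mass balance: 280·0.755 = 0.175·Cₑ + 0.58·10.7.
Cₑ = (211.4 − 6.206) / 0.175 = 1173 mg/L.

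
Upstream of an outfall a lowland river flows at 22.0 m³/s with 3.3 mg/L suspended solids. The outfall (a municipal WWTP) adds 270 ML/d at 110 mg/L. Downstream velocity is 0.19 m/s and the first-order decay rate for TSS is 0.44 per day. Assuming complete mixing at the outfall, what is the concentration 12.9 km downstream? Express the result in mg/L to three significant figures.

11.7 mg/L

270 ML/d = 3.125 m³/s.
After complete mixing, C₀ = (3.125·110 + 22·3.3) / 25.12 = 16.57 mg/L.
Travel time t = 1.29e+04 m / 0.19 m/s = 6.789e+04 s = 0.7858 d.
C = 16.57·exp(−0.44·0.7858) = 16.57·0.7077 = 11.73 mg/L.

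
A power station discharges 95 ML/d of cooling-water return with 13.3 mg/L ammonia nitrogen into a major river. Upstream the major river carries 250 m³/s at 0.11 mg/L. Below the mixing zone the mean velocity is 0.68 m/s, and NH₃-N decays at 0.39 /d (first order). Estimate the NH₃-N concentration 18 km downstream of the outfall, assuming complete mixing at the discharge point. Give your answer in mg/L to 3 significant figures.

0.149 mg/L

95 ML/d = 1.1 m³/s.
After complete mixing, C₀ = (1.1·13.3 + 250·0.11) / 251.1 = 0.1678 mg/L.
Travel time t = 1.8e+04 m / 0.68 m/s = 2.647e+04 s = 0.3064 d.
C = 0.1678·exp(−0.39·0.3064) = 0.1678·0.8874 = 0.1489 mg/L.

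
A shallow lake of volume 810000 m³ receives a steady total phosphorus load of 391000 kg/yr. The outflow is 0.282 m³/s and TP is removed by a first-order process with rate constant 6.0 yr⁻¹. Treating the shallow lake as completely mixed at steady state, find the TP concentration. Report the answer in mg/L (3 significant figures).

28.4 mg/L

Outflow Q = 0.282 m³/s × 3.156e+07 s/yr = 8.899e+06 m³/yr.
Steady-state CSTR mass balance: W = Q·C + k·V·C, so C = W/(Q + kV).
Q + kV = 8.899e+06 + 6.0·810000 = 1.376e+07 m³/yr.
C = 391000/1.376e+07 = 0.02842 kg/m³ = 28.42 mg/L.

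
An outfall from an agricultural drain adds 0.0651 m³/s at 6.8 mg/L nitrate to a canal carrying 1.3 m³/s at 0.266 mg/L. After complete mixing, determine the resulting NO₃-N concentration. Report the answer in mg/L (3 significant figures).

0.578 mg/L

Flow-weighted mixing gives C = (0.0651·6.8 + 1.3·0.266) / (0.0651 + 1.3) = 0.7885/1.365 = 0.5776 mg/L.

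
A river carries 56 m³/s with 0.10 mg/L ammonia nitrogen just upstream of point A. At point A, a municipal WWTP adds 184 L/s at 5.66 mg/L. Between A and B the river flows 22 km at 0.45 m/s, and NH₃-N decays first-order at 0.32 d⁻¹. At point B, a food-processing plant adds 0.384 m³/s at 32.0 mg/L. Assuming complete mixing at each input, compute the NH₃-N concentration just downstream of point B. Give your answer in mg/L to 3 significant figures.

184 L/s = 0.184 m³/s.
After input A: C = (56·0.1 + 0.184·5.66) / 56.18 = 0.1182 mg/L.
Over the 22 km reach to input B (t = 4.889e+04 s = 0.5658 d), decay gives C = 0.1182·exp(−0.32·0.5658) = 0.09863 mg/L.
After input B: C = (56.18·0.09863 + 0.384·32) / 56.57 = 0.3152 mg/L.

0.315 mg/L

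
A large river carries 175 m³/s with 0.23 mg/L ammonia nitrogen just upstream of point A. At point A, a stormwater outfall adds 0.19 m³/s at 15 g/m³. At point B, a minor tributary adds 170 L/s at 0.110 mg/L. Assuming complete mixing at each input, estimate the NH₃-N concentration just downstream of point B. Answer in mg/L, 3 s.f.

0.246 mg/L

After input A: C = (175·0.23 + 0.19·15) / 175.2 = 0.246 mg/L.
170 L/s = 0.17 m³/s.
After input B: C = (175.2·0.246 + 0.17·0.11) / 175.4 = 0.2459 mg/L.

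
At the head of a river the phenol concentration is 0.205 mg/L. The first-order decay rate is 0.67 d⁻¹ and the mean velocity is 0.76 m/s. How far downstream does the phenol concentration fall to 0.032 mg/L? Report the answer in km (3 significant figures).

182 km

From C = C₀·e^(−kt), t = ln(C₀/C)/k = ln(0.205/0.032)/0.67 = 1.857/0.67 = 2.772 d.
Distance = v·t = 0.76 m/s × 2.395e+05 s = 1.82e+05 m = 182 km.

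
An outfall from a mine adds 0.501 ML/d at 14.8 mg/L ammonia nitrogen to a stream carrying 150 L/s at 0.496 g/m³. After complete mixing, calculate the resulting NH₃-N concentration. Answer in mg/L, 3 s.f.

0.501 ML/d = 0.005799 m³/s.
150 L/s = 0.15 m³/s.
Conservation of mass across the mixing zone: C = (0.005799·14.8 + 0.15·0.496) / (0.005799 + 0.15) = 0.1602/0.1558 = 1.028 mg/L.

1.03 mg/L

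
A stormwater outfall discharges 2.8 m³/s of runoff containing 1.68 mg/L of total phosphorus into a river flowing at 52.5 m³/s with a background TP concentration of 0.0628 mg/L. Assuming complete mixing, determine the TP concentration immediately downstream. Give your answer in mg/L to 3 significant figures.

Conservation of mass across the mixing zone: C = (2.8·1.68 + 52.5·0.0628) / (2.8 + 52.5) = 8.001/55.3 = 0.1447 mg/L.

0.145 mg/L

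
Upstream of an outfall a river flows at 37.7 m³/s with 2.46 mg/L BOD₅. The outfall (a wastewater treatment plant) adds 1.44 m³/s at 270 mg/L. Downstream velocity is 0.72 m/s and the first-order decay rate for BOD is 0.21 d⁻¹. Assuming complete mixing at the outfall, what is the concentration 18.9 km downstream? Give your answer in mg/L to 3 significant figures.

11.5 mg/L

After complete mixing, C₀ = (1.44·270 + 37.7·2.46) / 39.14 = 12.3 mg/L.
Travel time t = 1.89e+04 m / 0.72 m/s = 2.625e+04 s = 0.3038 d.
C = 12.3·exp(−0.21·0.3038) = 12.3·0.9382 = 11.54 mg/L.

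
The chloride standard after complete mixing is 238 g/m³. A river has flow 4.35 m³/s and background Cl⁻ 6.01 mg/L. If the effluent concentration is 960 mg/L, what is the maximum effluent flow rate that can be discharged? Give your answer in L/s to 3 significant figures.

Mass balance at complete mixing: C_std·(Q_w + Q_r) = Q_w·C_e + Q_r·C_b.
Rearranging, Q_w = Q_r·(C_std − C_b)/(C_e − C_std) = 4.35·(238 − 6.01) / (960 − 238) = 1.398 m³/s.
= 1398 L/s.

1400 L/s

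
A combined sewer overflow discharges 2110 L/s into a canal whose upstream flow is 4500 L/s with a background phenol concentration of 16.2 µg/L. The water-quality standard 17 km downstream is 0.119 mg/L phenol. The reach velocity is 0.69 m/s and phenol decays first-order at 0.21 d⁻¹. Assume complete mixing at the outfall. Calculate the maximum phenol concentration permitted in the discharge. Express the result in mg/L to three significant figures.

2110 L/s = 2.11 m³/s.
4500 L/s = 4.5 m³/s.
16.2 µg/L = 0.0162 mg/L.
Travel time to the compliance point: t = 1.7e+04/0.69 = 2.464e+04 s = 0.2852 d; decay factor exp(−0.21·0.2852) = 0.9419.
So the concentration just after mixing may be at most 0.119/0.9419 = 0.1263 mg/L.
Mass balance: 0.1263·6.61 = 2.11·Cₑ + 4.5·0.0162.
Cₑ = (0.8351 − 0.0729) / 2.11 = 0.3612 mg/L.

0.361 mg/L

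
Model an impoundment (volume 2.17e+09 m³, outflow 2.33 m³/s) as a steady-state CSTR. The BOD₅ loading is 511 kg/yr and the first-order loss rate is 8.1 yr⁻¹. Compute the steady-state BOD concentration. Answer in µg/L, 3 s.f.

Outflow Q = 2.33 m³/s × 3.156e+07 s/yr = 7.353e+07 m³/yr.
Steady-state CSTR mass balance: W = Q·C + k·V·C, so C = W/(Q + kV).
Q + kV = 7.353e+07 + 8.1·2.17e+09 = 1.765e+10 m³/yr.
C = 511/1.765e+10 = 2.895e-08 kg/m³ = 2.895e-05 mg/L = 0.02895 µg/L.

0.0290 µg/L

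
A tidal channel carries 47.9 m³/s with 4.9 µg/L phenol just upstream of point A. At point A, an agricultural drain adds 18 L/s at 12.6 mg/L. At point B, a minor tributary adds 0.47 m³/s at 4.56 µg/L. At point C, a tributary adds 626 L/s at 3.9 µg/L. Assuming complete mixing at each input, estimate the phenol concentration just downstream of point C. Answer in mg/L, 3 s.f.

4.9 µg/L = 0.0049 mg/L.
18 L/s = 0.018 m³/s.
After input A: C = (47.9·0.0049 + 0.018·12.6) / 47.92 = 0.009631 mg/L.
4.56 µg/L = 0.00456 mg/L.
After input B: C = (47.92·0.009631 + 0.47·0.00456) / 48.39 = 0.009582 mg/L.
626 L/s = 0.626 m³/s.
3.9 µg/L = 0.0039 mg/L.
After input C: C = (48.39·0.009582 + 0.626·0.0039) / 49.01 = 0.009509 mg/L.

0.00951 mg/L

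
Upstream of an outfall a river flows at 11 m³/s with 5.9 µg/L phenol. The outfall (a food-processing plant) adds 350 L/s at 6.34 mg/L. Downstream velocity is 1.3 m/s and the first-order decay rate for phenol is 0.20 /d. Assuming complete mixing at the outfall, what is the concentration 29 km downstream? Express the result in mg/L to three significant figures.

350 L/s = 0.35 m³/s.
5.9 µg/L = 0.0059 mg/L.
After complete mixing, C₀ = (0.35·6.34 + 11·0.0059) / 11.35 = 0.2012 mg/L.
Travel time t = 2.9e+04 m / 1.3 m/s = 2.231e+04 s = 0.2582 d.
C = 0.2012·exp(−0.20·0.2582) = 0.2012·0.9497 = 0.1911 mg/L.

0.191 mg/L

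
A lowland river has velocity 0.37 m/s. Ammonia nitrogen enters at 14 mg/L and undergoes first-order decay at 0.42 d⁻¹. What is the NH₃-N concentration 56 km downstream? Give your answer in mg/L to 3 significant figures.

6.71 mg/L

Travel time t = 56 km / 0.37 m/s = 5.6e+04/0.37 = 1.514e+05 s = 1.752 d.
First-order decay: C = 14·exp(−0.42·1.752) = 14·0.4792 = 6.708 mg/L.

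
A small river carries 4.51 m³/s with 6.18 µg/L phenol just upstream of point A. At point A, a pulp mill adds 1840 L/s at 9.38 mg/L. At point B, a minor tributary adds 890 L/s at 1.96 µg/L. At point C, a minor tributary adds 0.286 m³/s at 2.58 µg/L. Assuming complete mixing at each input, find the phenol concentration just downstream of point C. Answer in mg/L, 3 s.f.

2.30 mg/L

6.18 µg/L = 0.00618 mg/L.
1840 L/s = 1.84 m³/s.
After input A: C = (4.51·0.00618 + 1.84·9.38) / 6.35 = 2.722 mg/L.
890 L/s = 0.89 m³/s.
1.96 µg/L = 0.00196 mg/L.
After input B: C = (6.35·2.722 + 0.89·0.00196) / 7.24 = 2.388 mg/L.
2.58 µg/L = 0.00258 mg/L.
After input C: C = (7.24·2.388 + 0.286·0.00258) / 7.526 = 2.297 mg/L.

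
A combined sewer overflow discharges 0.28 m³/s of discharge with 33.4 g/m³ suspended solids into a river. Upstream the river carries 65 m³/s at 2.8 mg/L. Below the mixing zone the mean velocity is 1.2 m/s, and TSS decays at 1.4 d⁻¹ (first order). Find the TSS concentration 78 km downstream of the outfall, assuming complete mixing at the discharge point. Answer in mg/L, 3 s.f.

After complete mixing, C₀ = (0.28·33.4 + 65·2.8) / 65.28 = 2.931 mg/L.
Travel time t = 7.8e+04 m / 1.2 m/s = 6.5e+04 s = 0.7523 d.
C = 2.931·exp(−1.4·0.7523) = 2.931·0.3488 = 1.022 mg/L.

1.02 mg/L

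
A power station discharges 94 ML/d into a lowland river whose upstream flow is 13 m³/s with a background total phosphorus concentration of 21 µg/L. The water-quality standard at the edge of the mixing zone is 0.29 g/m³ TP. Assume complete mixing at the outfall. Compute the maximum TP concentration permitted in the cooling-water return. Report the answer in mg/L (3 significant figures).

94 ML/d = 1.088 m³/s.
21 µg/L = 0.021 mg/L.
Mass balance: 0.29·14.09 = 1.088·Cₑ + 13·0.021.
Cₑ = (4.086 − 0.273) / 1.088 = 3.504 mg/L.

3.50 mg/L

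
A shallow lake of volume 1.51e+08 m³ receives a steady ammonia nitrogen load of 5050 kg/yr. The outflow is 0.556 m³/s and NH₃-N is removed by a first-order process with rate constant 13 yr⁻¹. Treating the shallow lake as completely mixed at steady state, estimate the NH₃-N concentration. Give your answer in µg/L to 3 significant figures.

Outflow Q = 0.556 m³/s × 3.156e+07 s/yr = 1.755e+07 m³/yr.
Steady-state CSTR mass balance: W = Q·C + k·V·C, so C = W/(Q + kV).
Q + kV = 1.755e+07 + 13·1.51e+08 = 1.981e+09 m³/yr.
C = 5050/1.981e+09 = 2.55e-06 kg/m³ = 0.00255 mg/L = 2.55 µg/L.

2.55 µg/L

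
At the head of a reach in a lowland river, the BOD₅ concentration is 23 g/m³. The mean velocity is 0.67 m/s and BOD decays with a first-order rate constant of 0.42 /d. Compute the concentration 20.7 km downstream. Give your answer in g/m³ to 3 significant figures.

19.8 g/m³

Travel time t = 20.7 km / 0.67 m/s = 2.07e+04/0.67 = 3.09e+04 s = 0.3576 d.
First-order decay: C = 23·exp(−0.42·0.3576) = 23·0.8605 = 19.79 g/m³.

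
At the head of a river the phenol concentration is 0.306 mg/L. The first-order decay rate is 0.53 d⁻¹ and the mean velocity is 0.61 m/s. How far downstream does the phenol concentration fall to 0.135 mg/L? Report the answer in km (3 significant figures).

81.4 km

From C = C₀·e^(−kt), t = ln(C₀/C)/k = ln(0.306/0.135)/0.53 = 0.8183/0.53 = 1.544 d.
Distance = v·t = 0.61 m/s × 1.334e+05 s = 8.137e+04 m = 81.37 km.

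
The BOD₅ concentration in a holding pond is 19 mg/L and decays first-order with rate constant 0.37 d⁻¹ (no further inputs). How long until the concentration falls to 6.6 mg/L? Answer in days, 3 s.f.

t = ln(C₀/C)/k = ln(19/6.6)/0.37 = 1.057/0.37 = 2.858 d.

2.86 d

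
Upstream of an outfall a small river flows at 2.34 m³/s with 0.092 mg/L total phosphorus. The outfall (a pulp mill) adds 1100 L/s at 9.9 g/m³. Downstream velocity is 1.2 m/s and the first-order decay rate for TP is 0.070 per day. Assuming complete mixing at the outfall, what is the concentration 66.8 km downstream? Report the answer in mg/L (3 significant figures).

3.09 mg/L

1100 L/s = 1.1 m³/s.
After complete mixing, C₀ = (1.1·9.9 + 2.34·0.092) / 3.44 = 3.228 mg/L.
Travel time t = 6.68e+04 m / 1.2 m/s = 5.567e+04 s = 0.6443 d.
C = 3.228·exp(−0.070·0.6443) = 3.228·0.9559 = 3.086 mg/L.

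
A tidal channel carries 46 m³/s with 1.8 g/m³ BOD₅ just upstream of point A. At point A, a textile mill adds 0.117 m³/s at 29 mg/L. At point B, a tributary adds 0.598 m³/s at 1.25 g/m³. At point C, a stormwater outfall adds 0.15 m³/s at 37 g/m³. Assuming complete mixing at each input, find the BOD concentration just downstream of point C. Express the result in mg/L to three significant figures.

1.97 mg/L

After input A: C = (46·1.8 + 0.117·29) / 46.12 = 1.869 mg/L.
After input B: C = (46.12·1.869 + 0.598·1.25) / 46.71 = 1.861 mg/L.
After input C: C = (46.71·1.861 + 0.15·37) / 46.86 = 1.974 mg/L.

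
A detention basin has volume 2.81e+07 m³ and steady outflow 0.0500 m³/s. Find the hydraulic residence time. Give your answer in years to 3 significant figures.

Q = 0.0500 m³/s × 3.156e+07 s/yr = 1.578e+06 m³/yr.
Hydraulic residence time τ = V/Q = 2.81e+07/1.578e+06 = 17.81 yr.

17.8 yr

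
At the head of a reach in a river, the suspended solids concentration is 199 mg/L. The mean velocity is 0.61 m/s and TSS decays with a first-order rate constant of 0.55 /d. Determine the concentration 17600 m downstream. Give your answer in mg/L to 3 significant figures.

Travel time t = 17600 m / 0.61 m/s = 1.76e+04/0.61 = 2.885e+04 s = 0.3339 d.
First-order decay: C = 199·exp(−0.55·0.3339) = 199·0.8322 = 165.6 mg/L.

166 mg/L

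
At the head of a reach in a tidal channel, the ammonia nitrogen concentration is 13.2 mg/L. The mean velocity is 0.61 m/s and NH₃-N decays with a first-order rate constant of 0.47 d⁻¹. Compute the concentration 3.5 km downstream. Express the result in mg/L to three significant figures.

12.8 mg/L

Travel time t = 3.5 km / 0.61 m/s = 3500/0.61 = 5738 s = 0.06641 d.
First-order decay: C = 13.2·exp(−0.47·0.06641) = 13.2·0.9693 = 12.79 mg/L.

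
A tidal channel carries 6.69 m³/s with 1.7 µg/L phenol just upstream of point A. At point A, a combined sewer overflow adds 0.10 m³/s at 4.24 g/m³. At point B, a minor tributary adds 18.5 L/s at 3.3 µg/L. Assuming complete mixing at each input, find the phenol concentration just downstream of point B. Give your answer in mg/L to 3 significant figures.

1.7 µg/L = 0.0017 mg/L.
After input A: C = (6.69·0.0017 + 0.1·4.24) / 6.79 = 0.06412 mg/L.
18.5 L/s = 0.0185 m³/s.
3.3 µg/L = 0.0033 mg/L.
After input B: C = (6.79·0.06412 + 0.0185·0.0033) / 6.809 = 0.06395 mg/L.

0.0640 mg/L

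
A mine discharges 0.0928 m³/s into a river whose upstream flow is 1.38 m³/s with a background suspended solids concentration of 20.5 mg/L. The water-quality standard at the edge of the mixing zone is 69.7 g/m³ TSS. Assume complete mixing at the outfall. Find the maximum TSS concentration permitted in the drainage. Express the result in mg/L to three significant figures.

801 mg/L

Mass balance: 69.7·1.473 = 0.0928·Cₑ + 1.38·20.5.
Cₑ = (102.7 − 28.29) / 0.0928 = 801.3 mg/L.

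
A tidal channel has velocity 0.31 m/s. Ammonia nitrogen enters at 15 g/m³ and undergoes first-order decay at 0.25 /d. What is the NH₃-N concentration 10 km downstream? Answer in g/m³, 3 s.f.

Travel time t = 10 km / 0.31 m/s = 1e+04/0.31 = 3.226e+04 s = 0.3734 d.
First-order decay: C = 15·exp(−0.25·0.3734) = 15·0.9109 = 13.66 g/m³.

13.7 g/m³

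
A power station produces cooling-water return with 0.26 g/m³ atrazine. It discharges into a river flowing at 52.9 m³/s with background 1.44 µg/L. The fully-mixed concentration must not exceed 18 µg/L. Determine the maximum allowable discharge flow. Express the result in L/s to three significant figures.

1.44 µg/L = 0.00144 mg/L.
18 µg/L = 0.018 mg/L.
Mass balance at complete mixing: C_std·(Q_w + Q_r) = Q_w·C_e + Q_r·C_b.
Rearranging, Q_w = Q_r·(C_std − C_b)/(C_e − C_std) = 52.9·(0.018 − 0.00144) / (0.26 − 0.018) = 3.62 m³/s.
= 3620 L/s.

3620 L/s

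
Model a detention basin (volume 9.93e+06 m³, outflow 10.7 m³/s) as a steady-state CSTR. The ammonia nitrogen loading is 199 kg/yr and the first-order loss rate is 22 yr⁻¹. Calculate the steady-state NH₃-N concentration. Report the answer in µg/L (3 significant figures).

0.358 µg/L

Outflow Q = 10.7 m³/s × 3.156e+07 s/yr = 3.377e+08 m³/yr.
Steady-state CSTR mass balance: W = Q·C + k·V·C, so C = W/(Q + kV).
Q + kV = 3.377e+08 + 22·9.93e+06 = 5.561e+08 m³/yr.
C = 199/5.561e+08 = 3.578e-07 kg/m³ = 0.0003578 mg/L = 0.3578 µg/L.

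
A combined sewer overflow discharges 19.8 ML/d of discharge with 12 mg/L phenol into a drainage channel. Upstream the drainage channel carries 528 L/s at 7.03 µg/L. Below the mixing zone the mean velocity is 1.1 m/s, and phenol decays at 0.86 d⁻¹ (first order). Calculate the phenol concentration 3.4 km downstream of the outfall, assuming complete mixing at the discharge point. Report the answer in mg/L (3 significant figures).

3.53 mg/L

19.8 ML/d = 0.2292 m³/s.
528 L/s = 0.528 m³/s.
7.03 µg/L = 0.00703 mg/L.
After complete mixing, C₀ = (0.2292·12 + 0.528·0.00703) / 0.7572 = 3.637 mg/L.
Travel time t = 3400 m / 1.1 m/s = 3091 s = 0.03577 d.
C = 3.637·exp(−0.86·0.03577) = 3.637·0.9697 = 3.527 mg/L.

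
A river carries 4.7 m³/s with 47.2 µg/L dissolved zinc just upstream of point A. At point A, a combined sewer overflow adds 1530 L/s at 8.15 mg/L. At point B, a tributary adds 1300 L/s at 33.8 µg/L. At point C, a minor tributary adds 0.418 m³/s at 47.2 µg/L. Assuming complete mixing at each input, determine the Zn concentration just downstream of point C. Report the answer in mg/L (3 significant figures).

47.2 µg/L = 0.0472 mg/L.
1530 L/s = 1.53 m³/s.
After input A: C = (4.7·0.0472 + 1.53·8.15) / 6.23 = 2.037 mg/L.
1300 L/s = 1.3 m³/s.
33.8 µg/L = 0.0338 mg/L.
After input B: C = (6.23·2.037 + 1.3·0.0338) / 7.53 = 1.691 mg/L.
47.2 µg/L = 0.0472 mg/L.
After input C: C = (7.53·1.691 + 0.418·0.0472) / 7.948 = 1.605 mg/L.

1.60 mg/L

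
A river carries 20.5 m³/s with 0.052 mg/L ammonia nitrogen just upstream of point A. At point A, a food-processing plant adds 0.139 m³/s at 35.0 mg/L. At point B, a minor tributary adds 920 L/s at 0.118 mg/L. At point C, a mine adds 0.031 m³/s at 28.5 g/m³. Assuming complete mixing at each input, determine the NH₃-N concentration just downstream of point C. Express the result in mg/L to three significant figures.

0.321 mg/L

After input A: C = (20.5·0.052 + 0.139·35) / 20.64 = 0.2874 mg/L.
920 L/s = 0.92 m³/s.
After input B: C = (20.64·0.2874 + 0.92·0.118) / 21.56 = 0.2801 mg/L.
After input C: C = (21.56·0.2801 + 0.031·28.5) / 21.59 = 0.3207 mg/L.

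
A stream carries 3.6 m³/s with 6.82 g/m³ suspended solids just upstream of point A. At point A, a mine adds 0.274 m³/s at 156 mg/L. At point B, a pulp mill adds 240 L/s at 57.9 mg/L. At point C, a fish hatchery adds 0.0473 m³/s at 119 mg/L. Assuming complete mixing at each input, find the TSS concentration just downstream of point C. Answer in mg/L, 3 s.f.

After input A: C = (3.6·6.82 + 0.274·156) / 3.874 = 17.37 mg/L.
240 L/s = 0.24 m³/s.
After input B: C = (3.874·17.37 + 0.24·57.9) / 4.114 = 19.74 mg/L.
After input C: C = (4.114·19.74 + 0.0473·119) / 4.161 = 20.86 mg/L.

20.9 mg/L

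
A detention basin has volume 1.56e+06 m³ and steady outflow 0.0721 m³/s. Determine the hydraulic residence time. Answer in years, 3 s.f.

0.686 yr

Q = 0.0721 m³/s × 3.156e+07 s/yr = 2.275e+06 m³/yr.
Hydraulic residence time τ = V/Q = 1.56e+06/2.275e+06 = 0.6856 yr.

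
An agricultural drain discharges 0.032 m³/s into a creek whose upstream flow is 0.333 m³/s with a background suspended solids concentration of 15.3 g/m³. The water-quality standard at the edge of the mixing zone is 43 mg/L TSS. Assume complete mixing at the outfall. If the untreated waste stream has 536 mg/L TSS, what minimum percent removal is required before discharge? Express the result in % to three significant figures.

Mass balance: 43·0.365 = 0.032·Cₑ + 0.333·15.3.
Cₑ = (15.7 − 5.095) / 0.032 = 331.3 mg/L.
Required removal = 1 − 331.3/536 = 38.2 %.

38.2 %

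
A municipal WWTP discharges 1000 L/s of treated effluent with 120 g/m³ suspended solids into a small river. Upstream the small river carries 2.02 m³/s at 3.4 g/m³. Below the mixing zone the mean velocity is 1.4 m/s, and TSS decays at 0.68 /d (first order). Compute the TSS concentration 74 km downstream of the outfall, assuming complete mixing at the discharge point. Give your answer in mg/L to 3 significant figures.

1000 L/s = 1 m³/s.
After complete mixing, C₀ = (1·120 + 2.02·3.4) / 3.02 = 42.01 mg/L.
Travel time t = 7.4e+04 m / 1.4 m/s = 5.286e+04 s = 0.6118 d.
C = 42.01·exp(−0.68·0.6118) = 42.01·0.6597 = 27.71 mg/L.

27.7 mg/L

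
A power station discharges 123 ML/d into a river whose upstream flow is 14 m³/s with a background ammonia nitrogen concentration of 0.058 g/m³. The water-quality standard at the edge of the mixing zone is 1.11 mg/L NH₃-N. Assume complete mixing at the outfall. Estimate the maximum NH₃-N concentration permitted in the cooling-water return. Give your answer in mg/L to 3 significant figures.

123 ML/d = 1.424 m³/s.
Mass balance: 1.11·15.42 = 1.424·Cₑ + 14·0.058.
Cₑ = (17.12 − 0.812) / 1.424 = 11.46 mg/L.

11.5 mg/L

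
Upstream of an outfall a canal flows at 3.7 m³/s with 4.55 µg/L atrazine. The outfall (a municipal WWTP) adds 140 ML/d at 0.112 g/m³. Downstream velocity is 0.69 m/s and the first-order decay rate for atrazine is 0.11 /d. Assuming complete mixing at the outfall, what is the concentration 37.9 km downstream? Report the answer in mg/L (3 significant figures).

0.0348 mg/L

140 ML/d = 1.62 m³/s.
4.55 µg/L = 0.00455 mg/L.
After complete mixing, C₀ = (1.62·0.112 + 3.7·0.00455) / 5.32 = 0.03727 mg/L.
Travel time t = 3.79e+04 m / 0.69 m/s = 5.493e+04 s = 0.6357 d.
C = 0.03727·exp(−0.11·0.6357) = 0.03727·0.9325 = 0.03476 mg/L.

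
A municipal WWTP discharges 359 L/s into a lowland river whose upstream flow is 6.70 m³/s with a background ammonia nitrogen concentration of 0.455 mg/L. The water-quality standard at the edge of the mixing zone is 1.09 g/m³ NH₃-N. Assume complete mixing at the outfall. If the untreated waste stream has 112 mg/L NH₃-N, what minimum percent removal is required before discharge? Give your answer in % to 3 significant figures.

359 L/s = 0.359 m³/s.
Mass balance: 1.09·7.059 = 0.359·Cₑ + 6.7·0.455.
Cₑ = (7.694 − 3.049) / 0.359 = 12.94 mg/L.
Required removal = 1 − 12.94/112 = 88.45 %.

88.4 %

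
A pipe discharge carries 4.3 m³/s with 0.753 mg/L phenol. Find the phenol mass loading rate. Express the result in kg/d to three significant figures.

Mass flux = Q·C = 4.3 m³/s × 0.753 g/m³ = 3.238 g/s.
= 3.238 g/s × 86.4 = 279.8 kg/d.

280 kg/d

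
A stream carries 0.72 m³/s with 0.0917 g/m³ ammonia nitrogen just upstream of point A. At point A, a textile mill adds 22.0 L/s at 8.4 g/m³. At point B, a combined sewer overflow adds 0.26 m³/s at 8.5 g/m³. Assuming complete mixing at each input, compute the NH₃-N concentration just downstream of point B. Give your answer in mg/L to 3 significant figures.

2.46 mg/L

22.0 L/s = 0.022 m³/s.
After input A: C = (0.72·0.0917 + 0.022·8.4) / 0.742 = 0.338 mg/L.
After input B: C = (0.742·0.338 + 0.26·8.5) / 1.002 = 2.456 mg/L.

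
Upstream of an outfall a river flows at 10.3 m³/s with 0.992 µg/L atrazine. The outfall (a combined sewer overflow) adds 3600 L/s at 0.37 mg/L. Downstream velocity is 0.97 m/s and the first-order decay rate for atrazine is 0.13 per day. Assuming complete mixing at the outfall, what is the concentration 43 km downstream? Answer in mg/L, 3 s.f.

0.0903 mg/L

3600 L/s = 3.6 m³/s.
0.992 µg/L = 0.000992 mg/L.
After complete mixing, C₀ = (3.6·0.37 + 10.3·0.000992) / 13.9 = 0.09656 mg/L.
Travel time t = 4.3e+04 m / 0.97 m/s = 4.433e+04 s = 0.5131 d.
C = 0.09656·exp(−0.13·0.5131) = 0.09656·0.9355 = 0.09033 mg/L.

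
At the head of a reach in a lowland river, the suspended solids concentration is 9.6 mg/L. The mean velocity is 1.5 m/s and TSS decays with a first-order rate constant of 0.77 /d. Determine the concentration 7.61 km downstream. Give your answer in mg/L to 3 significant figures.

Travel time t = 7.61 km / 1.5 m/s = 7610/1.5 = 5073 s = 0.05872 d.
First-order decay: C = 9.6·exp(−0.77·0.05872) = 9.6·0.9558 = 9.176 mg/L.

9.18 mg/L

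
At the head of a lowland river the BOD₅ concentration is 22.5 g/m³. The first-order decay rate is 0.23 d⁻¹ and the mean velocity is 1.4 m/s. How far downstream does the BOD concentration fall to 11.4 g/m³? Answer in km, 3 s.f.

From C = C₀·e^(−kt), t = ln(C₀/C)/k = ln(22.5/11.4)/0.23 = 0.6799/0.23 = 2.956 d.
Distance = v·t = 1.4 m/s × 2.554e+05 s = 3.576e+05 m = 357.6 km.

358 km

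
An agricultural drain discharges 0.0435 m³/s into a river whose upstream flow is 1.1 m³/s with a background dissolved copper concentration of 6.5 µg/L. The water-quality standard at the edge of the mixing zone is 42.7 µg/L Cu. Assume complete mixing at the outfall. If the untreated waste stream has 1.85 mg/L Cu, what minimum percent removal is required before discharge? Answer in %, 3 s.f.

6.5 µg/L = 0.0065 mg/L.
42.7 µg/L = 0.0427 mg/L.
Mass balance: 0.0427·1.144 = 0.0435·Cₑ + 1.1·0.0065.
Cₑ = (0.04883 − 0.00715) / 0.0435 = 0.9581 mg/L.
Required removal = 1 − 0.9581/1.85 = 48.21 %.

48.2 %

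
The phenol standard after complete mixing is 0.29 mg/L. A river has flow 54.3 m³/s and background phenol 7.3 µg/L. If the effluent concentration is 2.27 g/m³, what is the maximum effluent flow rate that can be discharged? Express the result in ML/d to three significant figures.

7.3 µg/L = 0.0073 mg/L.
Mass balance at complete mixing: C_std·(Q_w + Q_r) = Q_w·C_e + Q_r·C_b.
Rearranging, Q_w = Q_r·(C_std − C_b)/(C_e − C_std) = 54.3·(0.29 − 0.0073) / (2.27 − 0.29) = 7.753 m³/s.
= 669.8 ML/d.

670 ML/d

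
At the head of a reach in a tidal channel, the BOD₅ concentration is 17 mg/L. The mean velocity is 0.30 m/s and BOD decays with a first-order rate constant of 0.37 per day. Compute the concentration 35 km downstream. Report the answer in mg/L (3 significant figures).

10.3 mg/L

Travel time t = 35 km / 0.30 m/s = 3.5e+04/0.30 = 1.167e+05 s = 1.35 d.
First-order decay: C = 17·exp(−0.37·1.35) = 17·0.6068 = 10.32 mg/L.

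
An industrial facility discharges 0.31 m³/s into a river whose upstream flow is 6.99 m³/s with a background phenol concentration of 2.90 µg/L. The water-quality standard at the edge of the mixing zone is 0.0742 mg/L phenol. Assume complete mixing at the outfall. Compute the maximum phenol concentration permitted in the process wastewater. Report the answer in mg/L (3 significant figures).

2.90 µg/L = 0.0029 mg/L.
Mass balance: 0.0742·7.3 = 0.31·Cₑ + 6.99·0.0029.
Cₑ = (0.5417 − 0.02027) / 0.31 = 1.682 mg/L.

1.68 mg/L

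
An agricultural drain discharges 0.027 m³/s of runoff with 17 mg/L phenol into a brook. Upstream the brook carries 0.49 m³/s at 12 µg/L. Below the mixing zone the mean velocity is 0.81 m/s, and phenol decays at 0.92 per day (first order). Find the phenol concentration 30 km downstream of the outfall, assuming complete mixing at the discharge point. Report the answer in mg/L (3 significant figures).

12 µg/L = 0.012 mg/L.
After complete mixing, C₀ = (0.027·17 + 0.49·0.012) / 0.517 = 0.8992 mg/L.
Travel time t = 3e+04 m / 0.81 m/s = 3.704e+04 s = 0.4287 d.
C = 0.8992·exp(−0.92·0.4287) = 0.8992·0.6741 = 0.6061 mg/L.

0.606 mg/L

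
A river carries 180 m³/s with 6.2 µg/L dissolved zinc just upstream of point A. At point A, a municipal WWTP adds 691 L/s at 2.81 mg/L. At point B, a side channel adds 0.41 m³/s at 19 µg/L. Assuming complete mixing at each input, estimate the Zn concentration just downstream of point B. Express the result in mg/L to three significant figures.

0.0169 mg/L

6.2 µg/L = 0.0062 mg/L.
691 L/s = 0.691 m³/s.
After input A: C = (180·0.0062 + 0.691·2.81) / 180.7 = 0.01692 mg/L.
19 µg/L = 0.019 mg/L.
After input B: C = (180.7·0.01692 + 0.41·0.019) / 181.1 = 0.01693 mg/L.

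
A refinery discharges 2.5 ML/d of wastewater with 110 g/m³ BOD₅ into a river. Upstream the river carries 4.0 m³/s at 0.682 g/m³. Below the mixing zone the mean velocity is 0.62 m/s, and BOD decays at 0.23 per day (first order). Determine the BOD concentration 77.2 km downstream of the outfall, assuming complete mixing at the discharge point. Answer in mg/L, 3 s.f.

2.5 ML/d = 0.02894 m³/s.
After complete mixing, C₀ = (0.02894·110 + 4·0.682) / 4.029 = 1.467 mg/L.
Travel time t = 7.72e+04 m / 0.62 m/s = 1.245e+05 s = 1.441 d.
C = 1.467·exp(−0.23·1.441) = 1.467·0.7179 = 1.053 mg/L.

1.05 mg/L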